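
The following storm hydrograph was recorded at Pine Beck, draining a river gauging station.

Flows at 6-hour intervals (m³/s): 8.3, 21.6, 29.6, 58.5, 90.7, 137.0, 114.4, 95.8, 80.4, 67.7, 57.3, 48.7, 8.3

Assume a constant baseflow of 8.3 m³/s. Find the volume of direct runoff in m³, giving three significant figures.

Direct-runoff ordinates (Q − Q_b): 0.0, 13.3, 21.3, 50.2, 82.4, 128.7, 106.1, 87.5, 72.1, 59.4, 49.0, 40.4, 0.0 m³/s.
ΣQ_DR = 710.4 m³/s.
With Δt = 6 h = 21600 s, V = ΣQ_DR · Δt = 710.4 × 21600 = 1.53 × 10^7 m³.

V ≈ 1.53 × 10^7 m³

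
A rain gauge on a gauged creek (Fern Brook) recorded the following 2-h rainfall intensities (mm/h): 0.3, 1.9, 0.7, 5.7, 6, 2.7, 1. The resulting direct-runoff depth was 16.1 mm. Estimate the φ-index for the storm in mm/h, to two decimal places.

φ ≈ 2.12 mm/h

Only the 3 blocks with intensity above φ contribute runoff: 5.7, 6, 2.7 mm/h.
Σ(I−φ)·Δt = d  ⇒  (5.7+6+2.7 − 3φ)·2 = 16.1
φ = (14.40 − 16.1/2) / 3 = 2.12 mm/h.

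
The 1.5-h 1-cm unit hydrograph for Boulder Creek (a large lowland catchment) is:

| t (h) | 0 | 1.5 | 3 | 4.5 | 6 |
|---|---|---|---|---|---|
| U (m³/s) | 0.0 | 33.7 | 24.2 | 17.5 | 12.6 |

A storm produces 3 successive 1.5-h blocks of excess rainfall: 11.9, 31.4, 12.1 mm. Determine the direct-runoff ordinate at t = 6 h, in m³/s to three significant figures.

Q ≈ 99.2 m³/s

By discrete convolution, Q_j = Σ (P_i / 10 mm) · U_{j−i}.
At t = 6 h (j=4): Q = (11.9/10)·12.6 + (31.4/10)·17.5 + (12.1/10)·24.2 = 99.2 m³/s.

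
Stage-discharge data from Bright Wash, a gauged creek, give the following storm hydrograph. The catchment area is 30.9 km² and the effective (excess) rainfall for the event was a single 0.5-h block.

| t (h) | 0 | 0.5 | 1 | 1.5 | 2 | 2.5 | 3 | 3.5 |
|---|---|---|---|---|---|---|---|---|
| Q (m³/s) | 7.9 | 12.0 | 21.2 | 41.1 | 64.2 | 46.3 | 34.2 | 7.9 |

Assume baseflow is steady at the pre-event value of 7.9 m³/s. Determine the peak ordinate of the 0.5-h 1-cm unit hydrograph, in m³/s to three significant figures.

U_p ≈ 56.3 m³/s

Direct runoff: 0.0, 4.1, 13.3, 33.2, 56.3, 38.4, 26.3, 0.0 m³/s; ΣQ_DR = 171.6 m³/s, peak = 56.3 m³/s.
Runoff depth d = ΣQ_DR·Δt / A = 171.6 × 1800 / (30.9 km²) = 9.996 mm.
The 1-cm UH is the DRH scaled by (10 mm)/d, so U_p = 56.3 × 10/9.996 = 56.3 m³/s.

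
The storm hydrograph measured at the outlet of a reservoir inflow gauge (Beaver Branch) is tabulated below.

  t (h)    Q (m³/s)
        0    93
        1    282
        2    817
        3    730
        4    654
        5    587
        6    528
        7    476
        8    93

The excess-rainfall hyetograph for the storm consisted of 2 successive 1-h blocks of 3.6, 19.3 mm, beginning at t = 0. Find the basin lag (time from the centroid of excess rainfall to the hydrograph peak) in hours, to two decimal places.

t_L ≈ 0.66 h

Centroid of excess rainfall: t_c = Σ P_i·t̄_i / ΣP_i = 1.3428 h (block centres at 0.5, 1.5 h).
Hydrograph peak occurs at t = 2 h, so basin lag t_L = 2 − 1.3428 = 0.66 h.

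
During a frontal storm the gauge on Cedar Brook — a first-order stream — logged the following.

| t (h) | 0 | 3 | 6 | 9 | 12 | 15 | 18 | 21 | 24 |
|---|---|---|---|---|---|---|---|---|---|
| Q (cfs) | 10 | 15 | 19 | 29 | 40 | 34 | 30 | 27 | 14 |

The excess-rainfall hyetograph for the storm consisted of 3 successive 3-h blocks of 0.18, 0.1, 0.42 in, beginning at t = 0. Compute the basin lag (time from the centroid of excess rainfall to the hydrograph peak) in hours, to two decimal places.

Centroid of excess rainfall: t_c = Σ P_i·t̄_i / ΣP_i = 5.5286 h (block centres at 1.5, 4.5, 7.5 h).
Hydrograph peak occurs at t = 12 h, so basin lag t_L = 12 − 5.5286 = 6.47 h.

t_L ≈ 6.47 h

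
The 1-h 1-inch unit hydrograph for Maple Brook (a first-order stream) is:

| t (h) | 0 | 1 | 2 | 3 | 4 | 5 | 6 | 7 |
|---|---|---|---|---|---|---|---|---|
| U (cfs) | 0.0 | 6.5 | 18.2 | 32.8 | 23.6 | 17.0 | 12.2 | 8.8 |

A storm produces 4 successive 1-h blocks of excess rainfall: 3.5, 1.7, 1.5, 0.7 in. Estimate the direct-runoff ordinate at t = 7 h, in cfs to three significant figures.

Q ≈ 93.6 cfs

By discrete convolution, Q_j = Σ (P_i / 1 in) · U_{j−i}.
At t = 7 h (j=7): Q = (3.5/1)·8.8 + (1.7/1)·12.2 + (1.5/1)·17.0 + (0.7/1)·23.6 = 93.6 cfs.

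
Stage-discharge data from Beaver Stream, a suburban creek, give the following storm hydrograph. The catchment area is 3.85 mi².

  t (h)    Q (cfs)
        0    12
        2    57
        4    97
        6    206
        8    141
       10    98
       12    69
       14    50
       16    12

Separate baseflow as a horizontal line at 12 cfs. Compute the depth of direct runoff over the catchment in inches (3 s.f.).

d ≈ 0.510 in

Direct runoff: 0.0, 45.0, 85.0, 194.0, 129.0, 86.0, 57.0, 38.0, 0.0 cfs; ΣQ_DR = 634.0 cfs.
V = ΣQ_DR · Δt = 634.0 × 7200 s = 4.565 × 10^6 ft³.
Over A = 3.85 mi², depth = V / A = 0.510 in.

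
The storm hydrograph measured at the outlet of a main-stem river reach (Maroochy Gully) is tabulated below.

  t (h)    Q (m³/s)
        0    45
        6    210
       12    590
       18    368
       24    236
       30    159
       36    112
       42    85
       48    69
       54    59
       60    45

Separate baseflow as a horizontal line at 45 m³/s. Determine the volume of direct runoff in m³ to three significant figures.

V ≈ 3.20 × 10^7 m³

Direct-runoff ordinates (Q − Q_b): 0.0, 165.0, 545.0, 323.0, 191.0, 114.0, 67.0, 40.0, 24.0, 14.0, 0.0 m³/s.
ΣQ_DR = 1483 m³/s.
With Δt = 6 h = 21600 s, V = ΣQ_DR · Δt = 1483 × 21600 = 3.20 × 10^7 m³.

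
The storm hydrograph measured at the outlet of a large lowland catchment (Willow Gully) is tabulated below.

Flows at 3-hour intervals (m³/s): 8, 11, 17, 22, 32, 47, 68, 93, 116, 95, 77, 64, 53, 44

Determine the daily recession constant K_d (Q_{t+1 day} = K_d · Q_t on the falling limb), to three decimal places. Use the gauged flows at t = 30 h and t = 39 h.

Between t = 30 h and t = 39 h the flow falls from 77 to 44 m³/s over 3×3 h = 9 h.
Per-interval ratio K = (44/77)^(1/3) = 0.8298; K_d = K^(24/3) = 0.225.

K_d ≈ 0.225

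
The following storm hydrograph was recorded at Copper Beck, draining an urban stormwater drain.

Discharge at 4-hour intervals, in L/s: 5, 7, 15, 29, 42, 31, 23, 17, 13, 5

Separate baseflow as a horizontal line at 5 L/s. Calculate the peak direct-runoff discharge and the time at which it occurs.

Subtracting baseflow gives direct-runoff ordinates: 0.0, 2.0, 10.0, 24.0, 37.0, 26.0, 18.0, 12.0, 8.0, 0.0 L/s.
The maximum is 37.0 L/s, occurring at the reading for t = 16 h.

Q_p = 37.0 L/s at t = 16 h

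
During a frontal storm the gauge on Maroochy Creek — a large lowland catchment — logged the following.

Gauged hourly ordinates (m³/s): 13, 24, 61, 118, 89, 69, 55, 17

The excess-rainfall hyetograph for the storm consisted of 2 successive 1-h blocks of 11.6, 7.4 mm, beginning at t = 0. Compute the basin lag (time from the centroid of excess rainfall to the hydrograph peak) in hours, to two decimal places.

Centroid of excess rainfall: t_c = Σ P_i·t̄_i / ΣP_i = 0.8895 h (block centres at 0.5, 1.5 h).
Hydrograph peak occurs at t = 3 h, so basin lag t_L = 3 − 0.8895 = 2.11 h.

t_L ≈ 2.11 h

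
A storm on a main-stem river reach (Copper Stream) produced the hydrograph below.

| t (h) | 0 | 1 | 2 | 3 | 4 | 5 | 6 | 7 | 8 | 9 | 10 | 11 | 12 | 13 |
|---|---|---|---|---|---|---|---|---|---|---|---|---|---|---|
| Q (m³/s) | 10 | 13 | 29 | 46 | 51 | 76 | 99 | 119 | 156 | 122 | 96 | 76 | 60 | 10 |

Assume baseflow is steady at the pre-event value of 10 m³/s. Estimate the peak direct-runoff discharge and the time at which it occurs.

Q_p = 146.0 m³/s at t = 8 h

Subtracting baseflow gives direct-runoff ordinates: 0.0, 3.0, 19.0, 36.0, 41.0, 66.0, 89.0, 109.0, 146.0, 112.0, 86.0, 66.0, 50.0, 0.0 m³/s.
The maximum is 146.0 m³/s, occurring at the reading for t = 8 h.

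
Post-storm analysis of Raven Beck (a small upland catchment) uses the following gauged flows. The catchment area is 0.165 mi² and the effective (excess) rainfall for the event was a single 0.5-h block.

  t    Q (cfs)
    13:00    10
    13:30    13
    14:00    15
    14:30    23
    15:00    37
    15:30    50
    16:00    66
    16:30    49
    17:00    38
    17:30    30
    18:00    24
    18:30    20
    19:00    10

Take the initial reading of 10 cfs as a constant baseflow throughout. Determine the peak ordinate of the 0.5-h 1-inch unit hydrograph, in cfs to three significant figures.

Direct runoff: 0.0, 3.0, 5.0, 13.0, 27.0, 40.0, 56.0, 39.0, 28.0, 20.0, 14.0, 10.0, 0.0 cfs; ΣQ_DR = 255.0 cfs, peak = 56.0 cfs.
Runoff depth d = ΣQ_DR·Δt / A = 255.0 × 1800 / (0.165 mi²) = 1.197 in.
The 1-inch UH is the DRH scaled by (1 in)/d, so U_p = 56.0 × 1/1.197 = 46.8 cfs.

U_p ≈ 46.8 cfs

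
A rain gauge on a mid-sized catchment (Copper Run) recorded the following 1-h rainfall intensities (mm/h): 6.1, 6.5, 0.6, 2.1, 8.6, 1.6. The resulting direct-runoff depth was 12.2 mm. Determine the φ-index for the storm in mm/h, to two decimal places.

φ ≈ 3.00 mm/h

Only the 3 blocks with intensity above φ contribute runoff: 6.1, 6.5, 8.6 mm/h.
Σ(I−φ)·Δt = d  ⇒  (6.1+6.5+8.6 − 3φ)·1 = 12.2
φ = (21.20 − 12.2/1) / 3 = 3.00 mm/h.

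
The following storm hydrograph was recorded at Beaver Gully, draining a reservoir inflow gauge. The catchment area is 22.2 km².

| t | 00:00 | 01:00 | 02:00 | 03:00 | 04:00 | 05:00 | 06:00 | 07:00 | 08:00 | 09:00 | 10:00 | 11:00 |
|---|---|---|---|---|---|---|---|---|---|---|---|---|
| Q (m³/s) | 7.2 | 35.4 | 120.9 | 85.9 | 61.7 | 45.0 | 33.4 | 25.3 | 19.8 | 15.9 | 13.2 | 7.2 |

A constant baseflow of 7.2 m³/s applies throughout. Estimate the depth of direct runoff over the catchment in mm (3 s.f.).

Direct runoff: 0.0, 28.2, 113.7, 78.7, 54.5, 37.8, 26.2, 18.1, 12.6, 8.7, 6.0, 0.0 m³/s; ΣQ_DR = 384.5 m³/s.
V = ΣQ_DR · Δt = 384.5 × 3600 s = 1.384 × 10^6 m³.
Over A = 22.2 km², depth = V / A = 62.4 mm.

d ≈ 62.4 mm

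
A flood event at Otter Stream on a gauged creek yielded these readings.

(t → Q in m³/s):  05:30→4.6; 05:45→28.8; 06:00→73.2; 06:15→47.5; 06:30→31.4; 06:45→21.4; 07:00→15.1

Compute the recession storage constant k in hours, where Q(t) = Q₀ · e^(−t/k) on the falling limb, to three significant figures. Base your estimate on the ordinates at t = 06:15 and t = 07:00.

k ≈ 0.654 h

On the falling limb, Q drops from 47.5 to 15.1 m³/s between t = 06:15 and t = 07:00 (Δt = 0.75 h).
k = −Δt / ln(Q₂/Q₁) = −0.75 / ln(15.1/47.5) = 0.654 h.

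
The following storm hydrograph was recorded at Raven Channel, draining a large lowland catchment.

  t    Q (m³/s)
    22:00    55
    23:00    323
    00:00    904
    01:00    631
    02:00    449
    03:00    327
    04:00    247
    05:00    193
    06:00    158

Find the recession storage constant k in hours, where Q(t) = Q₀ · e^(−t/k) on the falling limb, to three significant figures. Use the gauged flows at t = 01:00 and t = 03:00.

On the falling limb, Q drops from 631 to 327 m³/s between t = 01:00 and t = 03:00 (Δt = 2 h).
k = −Δt / ln(Q₂/Q₁) = −2 / ln(327/631) = 3.04 h.

k ≈ 3.04 h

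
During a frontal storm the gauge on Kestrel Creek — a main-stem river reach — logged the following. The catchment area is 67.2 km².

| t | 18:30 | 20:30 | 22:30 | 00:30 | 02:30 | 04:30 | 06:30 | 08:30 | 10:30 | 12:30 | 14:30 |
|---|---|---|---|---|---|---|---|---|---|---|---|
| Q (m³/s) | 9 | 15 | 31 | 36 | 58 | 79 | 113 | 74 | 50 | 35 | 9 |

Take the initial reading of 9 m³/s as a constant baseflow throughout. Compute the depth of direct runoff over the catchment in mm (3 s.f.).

Direct runoff: 0.0, 6.0, 22.0, 27.0, 49.0, 70.0, 104.0, 65.0, 41.0, 26.0, 0.0 m³/s; ΣQ_DR = 410.0 m³/s.
V = ΣQ_DR · Δt = 410.0 × 7200 s = 2.952 × 10^6 m³.
Over A = 67.2 km², depth = V / A = 43.9 mm.

d ≈ 43.9 mm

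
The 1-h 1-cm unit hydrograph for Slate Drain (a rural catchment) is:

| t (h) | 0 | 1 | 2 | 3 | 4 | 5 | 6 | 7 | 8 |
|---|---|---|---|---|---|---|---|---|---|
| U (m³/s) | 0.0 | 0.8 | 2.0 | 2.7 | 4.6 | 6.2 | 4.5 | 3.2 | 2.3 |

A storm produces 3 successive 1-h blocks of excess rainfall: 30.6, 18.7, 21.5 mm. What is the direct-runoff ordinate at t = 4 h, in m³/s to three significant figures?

By discrete convolution, Q_j = Σ (P_i / 10 mm) · U_{j−i}.
At t = 4 h (j=4): Q = (30.6/10)·4.6 + (18.7/10)·2.7 + (21.5/10)·2.0 = 23.4 m³/s.

Q ≈ 23.4 m³/s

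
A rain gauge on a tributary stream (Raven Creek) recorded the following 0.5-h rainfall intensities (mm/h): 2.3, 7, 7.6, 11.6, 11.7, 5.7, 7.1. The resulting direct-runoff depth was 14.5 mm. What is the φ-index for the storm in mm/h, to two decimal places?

Only the 6 blocks with intensity above φ contribute runoff: 7, 7.6, 11.6, 11.7, 5.7, 7.1 mm/h.
Σ(I−φ)·Δt = d  ⇒  (7+7.6+11.6+11.7+5.7+7.1 − 6φ)·0.5 = 14.5
φ = (50.70 − 14.5/0.5) / 6 = 3.62 mm/h.

φ ≈ 3.62 mm/h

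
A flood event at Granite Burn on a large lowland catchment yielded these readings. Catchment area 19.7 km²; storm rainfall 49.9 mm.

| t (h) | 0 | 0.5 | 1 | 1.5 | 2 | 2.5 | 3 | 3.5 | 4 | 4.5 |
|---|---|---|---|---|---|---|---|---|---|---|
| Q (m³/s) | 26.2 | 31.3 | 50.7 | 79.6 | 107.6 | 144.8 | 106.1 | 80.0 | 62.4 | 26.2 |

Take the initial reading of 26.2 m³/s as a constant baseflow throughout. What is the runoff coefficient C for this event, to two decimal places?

ΣQ_DR = 452.9 m³/s; V = ΣQ_DR·Δt = 8.152 × 10^5 m³.
Runoff depth d = V / A = 41.38 mm.
C = d / P = 41.38 / 49.9 = 0.83.

C ≈ 0.83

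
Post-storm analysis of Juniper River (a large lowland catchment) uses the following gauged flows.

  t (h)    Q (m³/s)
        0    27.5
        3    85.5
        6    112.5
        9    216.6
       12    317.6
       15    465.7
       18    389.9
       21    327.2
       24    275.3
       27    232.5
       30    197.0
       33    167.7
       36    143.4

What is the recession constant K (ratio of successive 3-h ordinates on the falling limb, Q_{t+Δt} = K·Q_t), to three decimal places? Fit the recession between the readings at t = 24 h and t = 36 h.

Using the recession-limb readings at t = 24 h and t = 36 h: Q falls from 275.3 to 143.4 m³/s over 4 intervals.
K = (Q₂/Q₁)^(1/4) = (143.4/275.3)^(1/4) = 0.850.

K ≈ 0.850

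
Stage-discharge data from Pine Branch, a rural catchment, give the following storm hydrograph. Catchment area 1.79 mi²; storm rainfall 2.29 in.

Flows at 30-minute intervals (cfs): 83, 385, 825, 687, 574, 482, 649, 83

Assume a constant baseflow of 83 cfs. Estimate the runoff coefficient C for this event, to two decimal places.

ΣQ_DR = 3104 cfs; V = ΣQ_DR·Δt = 5.587 × 10^6 ft³.
Runoff depth d = V / A = 1.344 in.
C = d / P = 1.344 / 2.29 = 0.59.

C ≈ 0.59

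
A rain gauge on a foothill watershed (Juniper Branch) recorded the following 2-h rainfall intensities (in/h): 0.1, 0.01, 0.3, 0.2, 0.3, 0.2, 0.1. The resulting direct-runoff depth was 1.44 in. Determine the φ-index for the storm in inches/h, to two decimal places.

Only the 6 blocks with intensity above φ contribute runoff: 0.1, 0.3, 0.2, 0.3, 0.2, 0.1 in/h.
Σ(I−φ)·Δt = d  ⇒  (0.1+0.3+0.2+0.3+0.2+0.1 − 6φ)·2 = 1.44
φ = (1.200 − 1.44/2) / 6 = 0.08 in/h.

φ ≈ 0.08 in/h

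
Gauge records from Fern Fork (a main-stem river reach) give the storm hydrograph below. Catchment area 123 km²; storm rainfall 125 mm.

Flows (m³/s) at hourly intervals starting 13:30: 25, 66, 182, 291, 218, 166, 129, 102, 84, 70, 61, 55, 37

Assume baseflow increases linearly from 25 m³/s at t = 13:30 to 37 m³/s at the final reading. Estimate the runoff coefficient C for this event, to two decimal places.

ΣQ_DR = 1083 m³/s; V = ΣQ_DR·Δt = 3.899 × 10^6 m³.
Runoff depth d = V / A = 31.70 mm.
C = d / P = 31.70 / 125 = 0.25.

C ≈ 0.25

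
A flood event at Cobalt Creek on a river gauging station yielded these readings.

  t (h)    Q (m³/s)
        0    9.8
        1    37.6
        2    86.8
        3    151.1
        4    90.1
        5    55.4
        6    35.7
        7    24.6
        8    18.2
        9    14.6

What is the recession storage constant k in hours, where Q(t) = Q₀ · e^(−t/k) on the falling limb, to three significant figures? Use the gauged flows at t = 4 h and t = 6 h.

k ≈ 2.16 h

On the falling limb, Q drops from 90.1 to 35.7 m³/s between t = 4 h and t = 6 h (Δt = 2 h).
k = −Δt / ln(Q₂/Q₁) = −2 / ln(35.7/90.1) = 2.16 h.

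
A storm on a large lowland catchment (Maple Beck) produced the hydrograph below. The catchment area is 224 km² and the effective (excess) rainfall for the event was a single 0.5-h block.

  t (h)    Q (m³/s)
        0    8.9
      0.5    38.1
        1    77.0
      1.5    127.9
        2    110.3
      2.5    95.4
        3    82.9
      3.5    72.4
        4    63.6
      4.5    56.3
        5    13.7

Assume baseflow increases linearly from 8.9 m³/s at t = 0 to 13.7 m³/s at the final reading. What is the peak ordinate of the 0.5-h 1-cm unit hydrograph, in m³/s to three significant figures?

Direct runoff: 0.00, 28.72, 67.14, 117.56, 99.48, 84.10, 71.12, 60.14, 50.86, 43.08, 0.00 m³/s; ΣQ_DR = 622.2 m³/s, peak = 117.56 m³/s.
Runoff depth d = ΣQ_DR·Δt / A = 622.2 × 1800 / (224 km²) = 5.000 mm.
The 1-cm UH is the DRH scaled by (10 mm)/d, so U_p = 117.56 × 10/5.000 = 235 m³/s.

U_p ≈ 235 m³/s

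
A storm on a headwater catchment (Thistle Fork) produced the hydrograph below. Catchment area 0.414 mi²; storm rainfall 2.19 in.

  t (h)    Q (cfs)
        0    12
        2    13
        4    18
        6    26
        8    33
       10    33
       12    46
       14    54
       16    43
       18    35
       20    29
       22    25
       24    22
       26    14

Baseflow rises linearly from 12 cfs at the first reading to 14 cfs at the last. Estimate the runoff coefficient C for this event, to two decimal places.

ΣQ_DR = 221.0 cfs; V = ΣQ_DR·Δt = 1.591 × 10^6 ft³.
Runoff depth d = V / A = 1.654 in.
C = d / P = 1.654 / 2.19 = 0.76.

C ≈ 0.76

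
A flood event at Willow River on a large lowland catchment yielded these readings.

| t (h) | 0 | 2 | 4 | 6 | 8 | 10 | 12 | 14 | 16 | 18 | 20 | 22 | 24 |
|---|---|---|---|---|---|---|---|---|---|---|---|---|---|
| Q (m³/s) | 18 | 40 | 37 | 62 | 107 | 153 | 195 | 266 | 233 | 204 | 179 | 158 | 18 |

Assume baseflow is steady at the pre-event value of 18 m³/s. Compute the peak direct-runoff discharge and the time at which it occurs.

Q_p = 248.0 m³/s at t = 14 h

Subtracting baseflow gives direct-runoff ordinates: 0.0, 22.0, 19.0, 44.0, 89.0, 135.0, 177.0, 248.0, 215.0, 186.0, 161.0, 140.0, 0.0 m³/s.
The maximum is 248.0 m³/s, occurring at the reading for t = 14 h.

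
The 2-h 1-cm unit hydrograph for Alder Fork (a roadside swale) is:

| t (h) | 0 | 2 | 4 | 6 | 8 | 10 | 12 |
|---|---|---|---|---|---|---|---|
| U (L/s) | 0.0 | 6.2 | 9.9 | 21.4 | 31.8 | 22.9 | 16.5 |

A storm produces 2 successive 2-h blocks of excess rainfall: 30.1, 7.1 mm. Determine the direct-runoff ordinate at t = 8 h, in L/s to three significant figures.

By discrete convolution, Q_j = Σ (P_i / 10 mm) · U_{j−i}.
At t = 8 h (j=4): Q = (30.1/10)·31.8 + (7.1/10)·21.4 = 111 L/s.

Q ≈ 111 L/s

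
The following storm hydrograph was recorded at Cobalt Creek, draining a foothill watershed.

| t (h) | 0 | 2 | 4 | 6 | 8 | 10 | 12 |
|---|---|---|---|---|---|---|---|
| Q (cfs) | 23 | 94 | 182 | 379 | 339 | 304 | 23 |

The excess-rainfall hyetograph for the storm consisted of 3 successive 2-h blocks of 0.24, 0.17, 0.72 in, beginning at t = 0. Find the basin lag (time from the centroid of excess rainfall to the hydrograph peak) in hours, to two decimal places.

t_L ≈ 2.15 h

Centroid of excess rainfall: t_c = Σ P_i·t̄_i / ΣP_i = 3.8496 h (block centres at 1, 3, 5 h).
Hydrograph peak occurs at t = 6 h, so basin lag t_L = 6 − 3.8496 = 2.15 h.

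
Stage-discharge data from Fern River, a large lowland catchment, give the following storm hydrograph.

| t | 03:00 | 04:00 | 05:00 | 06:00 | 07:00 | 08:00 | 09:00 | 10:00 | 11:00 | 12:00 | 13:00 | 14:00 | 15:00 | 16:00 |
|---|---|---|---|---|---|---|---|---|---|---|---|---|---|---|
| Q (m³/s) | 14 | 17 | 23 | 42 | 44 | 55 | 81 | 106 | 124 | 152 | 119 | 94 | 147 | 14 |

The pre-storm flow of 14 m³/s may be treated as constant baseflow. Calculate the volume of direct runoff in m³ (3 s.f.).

Direct-runoff ordinates (Q − Q_b): 0.0, 3.0, 9.0, 28.0, 30.0, 41.0, 67.0, 92.0, 110.0, 138.0, 105.0, 80.0, 133.0, 0.0 m³/s.
ΣQ_DR = 836.0 m³/s.
With Δt = 1 h = 3600 s, V = ΣQ_DR · Δt = 836.0 × 3600 = 3.01 × 10^6 m³.

V ≈ 3.01 × 10^6 m³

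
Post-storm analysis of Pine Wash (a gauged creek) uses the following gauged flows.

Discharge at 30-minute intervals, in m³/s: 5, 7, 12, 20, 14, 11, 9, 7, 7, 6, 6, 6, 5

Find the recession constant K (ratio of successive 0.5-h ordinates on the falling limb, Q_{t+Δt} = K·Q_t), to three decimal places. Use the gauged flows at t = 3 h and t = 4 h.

Using the recession-limb readings at t = 3 h and t = 4 h: Q falls from 9 to 7 m³/s over 2 intervals.
K = (Q₂/Q₁)^(1/2) = (7/9)^(1/2) = 0.882.

K ≈ 0.882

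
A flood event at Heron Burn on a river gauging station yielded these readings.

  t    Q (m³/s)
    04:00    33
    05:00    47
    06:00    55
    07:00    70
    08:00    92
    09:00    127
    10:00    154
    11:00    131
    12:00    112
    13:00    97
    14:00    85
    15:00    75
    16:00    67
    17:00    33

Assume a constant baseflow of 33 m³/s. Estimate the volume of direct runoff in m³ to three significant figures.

Direct-runoff ordinates (Q − Q_b): 0.0, 14.0, 22.0, 37.0, 59.0, 94.0, 121.0, 98.0, 79.0, 64.0, 52.0, 42.0, 34.0, 0.0 m³/s.
ΣQ_DR = 716.0 m³/s.
With Δt = 1 h = 3600 s, V = ΣQ_DR · Δt = 716.0 × 3600 = 2.58 × 10^6 m³.

V ≈ 2.58 × 10^6 m³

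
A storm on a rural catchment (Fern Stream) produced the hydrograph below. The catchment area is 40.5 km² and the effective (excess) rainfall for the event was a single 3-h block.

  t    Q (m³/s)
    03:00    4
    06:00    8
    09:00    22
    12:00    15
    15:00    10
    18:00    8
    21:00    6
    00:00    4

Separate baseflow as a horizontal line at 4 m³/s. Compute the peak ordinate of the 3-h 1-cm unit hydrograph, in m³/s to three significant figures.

Direct runoff: 0.0, 4.0, 18.0, 11.0, 6.0, 4.0, 2.0, 0.0 m³/s; ΣQ_DR = 45.00 m³/s, peak = 18.0 m³/s.
Runoff depth d = ΣQ_DR·Δt / A = 45.00 × 10800 / (40.5 km²) = 12.00 mm.
The 1-cm UH is the DRH scaled by (10 mm)/d, so U_p = 18.0 × 10/12.00 = 15.0 m³/s.

U_p ≈ 15.0 m³/s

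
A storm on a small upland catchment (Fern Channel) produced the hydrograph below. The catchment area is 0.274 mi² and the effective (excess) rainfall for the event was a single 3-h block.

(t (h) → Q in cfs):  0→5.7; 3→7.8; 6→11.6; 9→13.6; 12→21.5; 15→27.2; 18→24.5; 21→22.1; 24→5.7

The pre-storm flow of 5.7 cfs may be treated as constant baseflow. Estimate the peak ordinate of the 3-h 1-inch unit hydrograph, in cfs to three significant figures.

Direct runoff: 0.0, 2.1, 5.9, 7.9, 15.8, 21.5, 18.8, 16.4, 0.0 cfs; ΣQ_DR = 88.40 cfs, peak = 21.5 cfs.
Runoff depth d = ΣQ_DR·Δt / A = 88.40 × 10800 / (0.274 mi²) = 1.500 in.
The 1-inch UH is the DRH scaled by (1 in)/d, so U_p = 21.5 × 1/1.500 = 14.3 cfs.

U_p ≈ 14.3 cfs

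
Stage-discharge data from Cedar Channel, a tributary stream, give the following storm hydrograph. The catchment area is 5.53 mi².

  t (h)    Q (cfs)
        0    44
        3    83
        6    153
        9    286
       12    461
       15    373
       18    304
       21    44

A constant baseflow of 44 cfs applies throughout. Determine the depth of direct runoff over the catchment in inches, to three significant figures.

d ≈ 1.17 in

Direct runoff: 0.0, 39.0, 109.0, 242.0, 417.0, 329.0, 260.0, 0.0 cfs; ΣQ_DR = 1396 cfs.
V = ΣQ_DR · Δt = 1396 × 10800 s = 1.508 × 10^7 ft³.
Over A = 5.53 mi², depth = V / A = 1.17 in.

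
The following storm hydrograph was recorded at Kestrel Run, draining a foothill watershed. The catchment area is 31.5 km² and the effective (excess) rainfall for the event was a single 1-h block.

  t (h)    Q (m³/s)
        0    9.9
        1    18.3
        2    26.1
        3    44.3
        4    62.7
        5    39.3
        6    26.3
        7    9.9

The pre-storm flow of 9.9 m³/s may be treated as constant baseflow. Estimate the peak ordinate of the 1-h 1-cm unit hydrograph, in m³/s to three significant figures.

U_p ≈ 29.3 m³/s

Direct runoff: 0.0, 8.4, 16.2, 34.4, 52.8, 29.4, 16.4, 0.0 m³/s; ΣQ_DR = 157.6 m³/s, peak = 52.8 m³/s.
Runoff depth d = ΣQ_DR·Δt / A = 157.6 × 3600 / (31.5 km²) = 18.01 mm.
The 1-cm UH is the DRH scaled by (10 mm)/d, so U_p = 52.8 × 10/18.01 = 29.3 m³/s.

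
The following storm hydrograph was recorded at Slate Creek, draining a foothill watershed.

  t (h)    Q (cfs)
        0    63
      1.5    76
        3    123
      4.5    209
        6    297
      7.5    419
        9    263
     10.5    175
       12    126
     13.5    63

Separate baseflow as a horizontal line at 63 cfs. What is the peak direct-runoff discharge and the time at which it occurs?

Q_p = 356.0 cfs at t = 7.5 h

Subtracting baseflow gives direct-runoff ordinates: 0.0, 13.0, 60.0, 146.0, 234.0, 356.0, 200.0, 112.0, 63.0, 0.0 cfs.
The maximum is 356.0 cfs, occurring at the reading for t = 7.5 h.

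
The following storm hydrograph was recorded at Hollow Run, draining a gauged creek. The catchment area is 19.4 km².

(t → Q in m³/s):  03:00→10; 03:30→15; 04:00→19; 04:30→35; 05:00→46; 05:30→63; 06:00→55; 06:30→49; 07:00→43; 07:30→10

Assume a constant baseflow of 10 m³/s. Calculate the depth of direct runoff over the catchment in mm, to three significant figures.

d ≈ 22.7 mm

Direct runoff: 0.0, 5.0, 9.0, 25.0, 36.0, 53.0, 45.0, 39.0, 33.0, 0.0 m³/s; ΣQ_DR = 245.0 m³/s.
V = ΣQ_DR · Δt = 245.0 × 1800 s = 4.410 × 10^5 m³.
Over A = 19.4 km², depth = V / A = 22.7 mm.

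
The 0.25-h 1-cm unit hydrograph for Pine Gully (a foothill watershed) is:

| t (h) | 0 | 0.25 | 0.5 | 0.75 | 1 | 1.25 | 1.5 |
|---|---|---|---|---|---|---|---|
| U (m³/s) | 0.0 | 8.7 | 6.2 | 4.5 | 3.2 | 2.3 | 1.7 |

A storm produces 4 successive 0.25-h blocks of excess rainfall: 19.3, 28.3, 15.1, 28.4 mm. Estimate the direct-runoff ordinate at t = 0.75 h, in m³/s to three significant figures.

By discrete convolution, Q_j = Σ (P_i / 10 mm) · U_{j−i}.
At t = 0.75 h (j=3): Q = (19.3/10)·4.5 + (28.3/10)·6.2 + (15.1/10)·8.7 + (28.4/10)·0.0 = 39.4 m³/s.

Q ≈ 39.4 m³/s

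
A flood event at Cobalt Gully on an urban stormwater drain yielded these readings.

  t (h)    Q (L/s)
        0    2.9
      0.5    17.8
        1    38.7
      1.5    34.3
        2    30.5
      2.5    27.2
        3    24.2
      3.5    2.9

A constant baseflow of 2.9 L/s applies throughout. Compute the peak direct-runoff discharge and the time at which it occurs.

Subtracting baseflow gives direct-runoff ordinates: 0.0, 14.9, 35.8, 31.4, 27.6, 24.3, 21.3, 0.0 L/s.
The maximum is 35.8 L/s, occurring at the reading for t = 1 h.

Q_p = 35.8 L/s at t = 1 h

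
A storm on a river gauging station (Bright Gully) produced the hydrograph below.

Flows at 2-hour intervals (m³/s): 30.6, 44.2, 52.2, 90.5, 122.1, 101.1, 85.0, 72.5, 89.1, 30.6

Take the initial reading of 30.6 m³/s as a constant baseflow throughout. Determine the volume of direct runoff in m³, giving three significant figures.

Direct-runoff ordinates (Q − Q_b): 0.0, 13.6, 21.6, 59.9, 91.5, 70.5, 54.4, 41.9, 58.5, 0.0 m³/s.
ΣQ_DR = 411.9 m³/s.
With Δt = 2 h = 7200 s, V = ΣQ_DR · Δt = 411.9 × 7200 = 2.97 × 10^6 m³.

V ≈ 2.97 × 10^6 m³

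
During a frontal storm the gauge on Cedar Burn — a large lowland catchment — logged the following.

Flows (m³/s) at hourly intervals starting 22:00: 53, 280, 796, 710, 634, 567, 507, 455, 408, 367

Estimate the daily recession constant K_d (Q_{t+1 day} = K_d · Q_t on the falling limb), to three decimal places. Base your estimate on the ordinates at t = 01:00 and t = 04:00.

Between t = 01:00 and t = 04:00 the flow falls from 710 to 507 m³/s over 3×1 h = 3 h.
Per-interval ratio K = (507/710)^(1/3) = 0.8938; K_d = K^(24/1) = 0.068.

K_d ≈ 0.068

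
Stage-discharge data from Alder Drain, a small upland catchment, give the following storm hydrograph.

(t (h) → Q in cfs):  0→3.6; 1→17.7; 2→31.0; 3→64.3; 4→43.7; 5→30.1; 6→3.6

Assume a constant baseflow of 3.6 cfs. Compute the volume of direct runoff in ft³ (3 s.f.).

Direct-runoff ordinates (Q − Q_b): 0.0, 14.1, 27.4, 60.7, 40.1, 26.5, 0.0 cfs.
ΣQ_DR = 168.8 cfs.
With Δt = 1 h = 3600 s, V = ΣQ_DR · Δt = 168.8 × 3600 = 6.08 × 10^5 ft³.

V ≈ 6.08 × 10^5 ft³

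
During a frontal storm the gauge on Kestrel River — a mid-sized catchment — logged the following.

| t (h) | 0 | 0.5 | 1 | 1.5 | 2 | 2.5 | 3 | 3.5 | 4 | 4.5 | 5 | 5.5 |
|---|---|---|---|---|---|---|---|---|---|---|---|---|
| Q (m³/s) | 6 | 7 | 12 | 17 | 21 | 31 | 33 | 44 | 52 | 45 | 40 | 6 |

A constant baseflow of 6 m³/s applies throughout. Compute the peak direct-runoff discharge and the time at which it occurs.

Q_p = 46.0 m³/s at t = 4 h

Subtracting baseflow gives direct-runoff ordinates: 0.0, 1.0, 6.0, 11.0, 15.0, 25.0, 27.0, 38.0, 46.0, 39.0, 34.0, 0.0 m³/s.
The maximum is 46.0 m³/s, occurring at the reading for t = 4 h.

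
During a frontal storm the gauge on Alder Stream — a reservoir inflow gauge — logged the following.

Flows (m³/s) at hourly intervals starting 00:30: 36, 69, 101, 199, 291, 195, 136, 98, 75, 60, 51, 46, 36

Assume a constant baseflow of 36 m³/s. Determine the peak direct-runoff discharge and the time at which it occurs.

Q_p = 255.0 m³/s at t = 04:30

Subtracting baseflow gives direct-runoff ordinates: 0.0, 33.0, 65.0, 163.0, 255.0, 159.0, 100.0, 62.0, 39.0, 24.0, 15.0, 10.0, 0.0 m³/s.
The maximum is 255.0 m³/s, occurring at the reading for t = 04:30.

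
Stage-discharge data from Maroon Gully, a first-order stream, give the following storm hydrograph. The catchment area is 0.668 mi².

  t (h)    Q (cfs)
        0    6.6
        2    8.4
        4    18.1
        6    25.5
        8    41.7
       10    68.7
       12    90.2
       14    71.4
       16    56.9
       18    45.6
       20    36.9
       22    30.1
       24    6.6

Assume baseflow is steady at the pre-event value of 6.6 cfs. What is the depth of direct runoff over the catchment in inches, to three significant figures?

d ≈ 1.95 in

Direct runoff: 0.0, 1.8, 11.5, 18.9, 35.1, 62.1, 83.6, 64.8, 50.3, 39.0, 30.3, 23.5, 0.0 cfs; ΣQ_DR = 420.9 cfs.
V = ΣQ_DR · Δt = 420.9 × 7200 s = 3.030 × 10^6 ft³.
Over A = 0.668 mi², depth = V / A = 1.95 in.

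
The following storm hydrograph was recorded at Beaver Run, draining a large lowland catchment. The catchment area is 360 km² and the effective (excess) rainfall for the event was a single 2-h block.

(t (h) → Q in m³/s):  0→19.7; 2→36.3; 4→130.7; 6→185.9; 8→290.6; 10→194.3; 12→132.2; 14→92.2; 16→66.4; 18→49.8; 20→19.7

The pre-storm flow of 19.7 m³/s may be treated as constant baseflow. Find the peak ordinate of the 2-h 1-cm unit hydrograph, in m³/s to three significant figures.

U_p ≈ 135 m³/s

Direct runoff: 0.0, 16.6, 111.0, 166.2, 270.9, 174.6, 112.5, 72.5, 46.7, 30.1, 0.0 m³/s; ΣQ_DR = 1001 m³/s, peak = 270.9 m³/s.
Runoff depth d = ΣQ_DR·Δt / A = 1001 × 7200 / (360 km²) = 20.02 mm.
The 1-cm UH is the DRH scaled by (10 mm)/d, so U_p = 270.9 × 10/20.02 = 135 m³/s.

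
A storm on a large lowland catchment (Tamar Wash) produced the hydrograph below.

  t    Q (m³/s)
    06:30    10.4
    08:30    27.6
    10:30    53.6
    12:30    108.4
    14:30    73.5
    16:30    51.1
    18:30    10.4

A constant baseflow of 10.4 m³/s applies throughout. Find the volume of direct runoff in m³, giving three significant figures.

V ≈ 1.89 × 10^6 m³

Direct-runoff ordinates (Q − Q_b): 0.0, 17.2, 43.2, 98.0, 63.1, 40.7, 0.0 m³/s.
ΣQ_DR = 262.2 m³/s.
With Δt = 2 h = 7200 s, V = ΣQ_DR · Δt = 262.2 × 7200 = 1.89 × 10^6 m³.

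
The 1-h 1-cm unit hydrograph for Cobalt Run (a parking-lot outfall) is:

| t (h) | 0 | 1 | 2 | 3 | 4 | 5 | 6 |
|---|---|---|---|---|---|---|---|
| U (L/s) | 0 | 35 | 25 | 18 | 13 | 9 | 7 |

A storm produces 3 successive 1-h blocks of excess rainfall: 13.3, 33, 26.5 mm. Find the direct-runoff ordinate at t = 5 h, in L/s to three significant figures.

By discrete convolution, Q_j = Σ (P_i / 10 mm) · U_{j−i}.
At t = 5 h (j=5): Q = (13.3/10)·9 + (33/10)·13 + (26.5/10)·18 = 103 L/s.

Q ≈ 103 L/s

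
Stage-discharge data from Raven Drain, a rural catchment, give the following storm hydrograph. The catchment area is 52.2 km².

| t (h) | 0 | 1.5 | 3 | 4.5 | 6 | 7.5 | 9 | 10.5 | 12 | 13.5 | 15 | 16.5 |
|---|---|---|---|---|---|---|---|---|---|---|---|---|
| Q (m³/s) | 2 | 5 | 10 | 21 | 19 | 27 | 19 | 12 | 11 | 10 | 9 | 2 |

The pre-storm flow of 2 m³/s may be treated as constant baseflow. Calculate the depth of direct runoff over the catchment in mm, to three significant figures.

d ≈ 12.7 mm

Direct runoff: 0.0, 3.0, 8.0, 19.0, 17.0, 25.0, 17.0, 10.0, 9.0, 8.0, 7.0, 0.0 m³/s; ΣQ_DR = 123.0 m³/s.
V = ΣQ_DR · Δt = 123.0 × 5400 s = 6.642 × 10^5 m³.
Over A = 52.2 km², depth = V / A = 12.7 mm.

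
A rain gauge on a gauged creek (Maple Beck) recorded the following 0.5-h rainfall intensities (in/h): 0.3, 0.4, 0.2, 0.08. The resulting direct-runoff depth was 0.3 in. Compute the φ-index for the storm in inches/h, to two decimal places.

φ ≈ 0.10 in/h

Only the 3 blocks with intensity above φ contribute runoff: 0.3, 0.4, 0.2 in/h.
Σ(I−φ)·Δt = d  ⇒  (0.3+0.4+0.2 − 3φ)·0.5 = 0.3
φ = (0.9000 − 0.3/0.5) / 3 = 0.10 in/h.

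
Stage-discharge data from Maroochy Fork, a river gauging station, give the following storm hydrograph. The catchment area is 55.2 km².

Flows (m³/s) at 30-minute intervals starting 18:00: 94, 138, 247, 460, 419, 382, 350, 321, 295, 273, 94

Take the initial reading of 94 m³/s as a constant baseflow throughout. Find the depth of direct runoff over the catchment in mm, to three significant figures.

Direct runoff: 0.0, 44.0, 153.0, 366.0, 325.0, 288.0, 256.0, 227.0, 201.0, 179.0, 0.0 m³/s; ΣQ_DR = 2039 m³/s.
V = ΣQ_DR · Δt = 2039 × 1800 s = 3.670 × 10^6 m³.
Over A = 55.2 km², depth = V / A = 66.5 mm.

d ≈ 66.5 mm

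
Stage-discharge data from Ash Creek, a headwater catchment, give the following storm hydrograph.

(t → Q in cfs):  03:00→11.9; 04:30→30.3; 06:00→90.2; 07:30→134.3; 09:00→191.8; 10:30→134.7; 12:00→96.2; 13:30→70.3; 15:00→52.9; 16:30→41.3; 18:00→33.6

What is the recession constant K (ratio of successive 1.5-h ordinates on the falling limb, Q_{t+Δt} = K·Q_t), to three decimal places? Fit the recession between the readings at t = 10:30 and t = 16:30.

Using the recession-limb readings at t = 10:30 and t = 16:30: Q falls from 134.7 to 41.3 cfs over 4 intervals.
K = (Q₂/Q₁)^(1/4) = (41.3/134.7)^(1/4) = 0.744.

K ≈ 0.744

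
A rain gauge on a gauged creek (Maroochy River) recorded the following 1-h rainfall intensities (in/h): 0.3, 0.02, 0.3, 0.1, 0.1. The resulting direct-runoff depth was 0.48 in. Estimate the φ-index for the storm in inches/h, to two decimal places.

Only the 4 blocks with intensity above φ contribute runoff: 0.3, 0.3, 0.1, 0.1 in/h.
Σ(I−φ)·Δt = d  ⇒  (0.3+0.3+0.1+0.1 − 4φ)·1 = 0.48
φ = (0.8000 − 0.48/1) / 4 = 0.08 in/h.

φ ≈ 0.08 in/h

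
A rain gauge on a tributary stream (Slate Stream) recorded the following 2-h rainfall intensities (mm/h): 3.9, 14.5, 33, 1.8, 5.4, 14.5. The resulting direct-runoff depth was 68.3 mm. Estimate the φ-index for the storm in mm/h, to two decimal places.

Only the 3 blocks with intensity above φ contribute runoff: 14.5, 33, 14.5 mm/h.
Σ(I−φ)·Δt = d  ⇒  (14.5+33+14.5 − 3φ)·2 = 68.3
φ = (62.00 − 68.3/2) / 3 = 9.28 mm/h.

φ ≈ 9.28 mm/h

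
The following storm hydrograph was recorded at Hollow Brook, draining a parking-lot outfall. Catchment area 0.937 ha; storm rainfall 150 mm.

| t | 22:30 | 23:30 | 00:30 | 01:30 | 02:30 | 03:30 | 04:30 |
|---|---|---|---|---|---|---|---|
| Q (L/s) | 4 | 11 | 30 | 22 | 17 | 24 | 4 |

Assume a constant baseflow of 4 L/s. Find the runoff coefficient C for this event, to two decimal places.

ΣQ_DR = 84.00 L/s; V = ΣQ_DR·Δt = 3.024 × 10^5 L.
Runoff depth d = V / A = 32.27 mm.
C = d / P = 32.27 / 150 = 0.22.

C ≈ 0.22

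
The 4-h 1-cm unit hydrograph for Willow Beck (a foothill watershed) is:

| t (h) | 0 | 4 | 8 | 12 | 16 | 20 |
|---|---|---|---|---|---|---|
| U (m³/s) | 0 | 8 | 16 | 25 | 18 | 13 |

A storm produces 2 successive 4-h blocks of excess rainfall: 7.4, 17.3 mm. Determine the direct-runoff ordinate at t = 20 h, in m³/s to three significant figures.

By discrete convolution, Q_j = Σ (P_i / 10 mm) · U_{j−i}.
At t = 20 h (j=5): Q = (7.4/10)·13 + (17.3/10)·18 = 40.8 m³/s.

Q ≈ 40.8 m³/s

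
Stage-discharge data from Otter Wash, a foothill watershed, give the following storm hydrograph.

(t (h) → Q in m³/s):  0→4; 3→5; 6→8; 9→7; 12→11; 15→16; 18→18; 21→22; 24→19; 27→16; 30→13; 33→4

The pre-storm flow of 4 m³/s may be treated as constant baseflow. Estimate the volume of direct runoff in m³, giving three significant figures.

V ≈ 1.03 × 10^6 m³

Direct-runoff ordinates (Q − Q_b): 0.0, 1.0, 4.0, 3.0, 7.0, 12.0, 14.0, 18.0, 15.0, 12.0, 9.0, 0.0 m³/s.
ΣQ_DR = 95.00 m³/s.
With Δt = 3 h = 10800 s, V = ΣQ_DR · Δt = 95.00 × 10800 = 1.03 × 10^6 m³.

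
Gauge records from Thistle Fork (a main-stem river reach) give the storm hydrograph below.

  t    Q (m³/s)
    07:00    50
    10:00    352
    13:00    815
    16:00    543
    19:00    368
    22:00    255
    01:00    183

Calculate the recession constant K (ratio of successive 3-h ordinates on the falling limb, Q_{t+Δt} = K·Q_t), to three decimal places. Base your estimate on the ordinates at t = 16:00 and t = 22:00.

K ≈ 0.685

Using the recession-limb readings at t = 16:00 and t = 22:00: Q falls from 543 to 255 m³/s over 2 intervals.
K = (Q₂/Q₁)^(1/2) = (255/543)^(1/2) = 0.685.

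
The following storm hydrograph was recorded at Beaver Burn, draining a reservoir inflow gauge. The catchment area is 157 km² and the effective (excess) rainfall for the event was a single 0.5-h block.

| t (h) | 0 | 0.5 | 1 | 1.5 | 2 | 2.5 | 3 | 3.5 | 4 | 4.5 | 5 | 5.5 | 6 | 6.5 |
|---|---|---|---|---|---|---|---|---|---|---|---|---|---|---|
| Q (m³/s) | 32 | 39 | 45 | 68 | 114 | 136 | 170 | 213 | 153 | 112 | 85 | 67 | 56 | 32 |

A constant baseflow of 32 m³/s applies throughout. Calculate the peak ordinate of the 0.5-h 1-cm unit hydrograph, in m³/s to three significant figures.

U_p ≈ 181 m³/s

Direct runoff: 0.0, 7.0, 13.0, 36.0, 82.0, 104.0, 138.0, 181.0, 121.0, 80.0, 53.0, 35.0, 24.0, 0.0 m³/s; ΣQ_DR = 874.0 m³/s, peak = 181.0 m³/s.
Runoff depth d = ΣQ_DR·Δt / A = 874.0 × 1800 / (157 km²) = 10.02 mm.
The 1-cm UH is the DRH scaled by (10 mm)/d, so U_p = 181.0 × 10/10.02 = 181 m³/s.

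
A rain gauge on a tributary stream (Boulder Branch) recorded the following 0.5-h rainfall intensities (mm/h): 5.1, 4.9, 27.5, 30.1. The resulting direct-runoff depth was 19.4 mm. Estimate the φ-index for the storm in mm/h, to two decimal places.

Only the 2 blocks with intensity above φ contribute runoff: 27.5, 30.1 mm/h.
Σ(I−φ)·Δt = d  ⇒  (27.5+30.1 − 2φ)·0.5 = 19.4
φ = (57.60 − 19.4/0.5) / 2 = 9.40 mm/h.

φ ≈ 9.40 mm/h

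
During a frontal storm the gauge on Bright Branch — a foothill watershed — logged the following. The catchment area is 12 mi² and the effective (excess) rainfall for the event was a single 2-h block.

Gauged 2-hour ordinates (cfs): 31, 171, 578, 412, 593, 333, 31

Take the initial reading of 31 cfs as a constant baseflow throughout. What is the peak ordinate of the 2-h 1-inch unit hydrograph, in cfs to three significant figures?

Direct runoff: 0.0, 140.0, 547.0, 381.0, 562.0, 302.0, 0.0 cfs; ΣQ_DR = 1932 cfs, peak = 562.0 cfs.
Runoff depth d = ΣQ_DR·Δt / A = 1932 × 7200 / (12 mi²) = 0.4990 in.
The 1-inch UH is the DRH scaled by (1 in)/d, so U_p = 562.0 × 1/0.4990 = 1130 cfs.

U_p ≈ 1130 cfs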